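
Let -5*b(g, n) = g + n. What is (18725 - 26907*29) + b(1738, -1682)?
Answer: -3807946/5 ≈ -7.6159e+5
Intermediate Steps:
b(g, n) = -g/5 - n/5 (b(g, n) = -(g + n)/5 = -g/5 - n/5)
(18725 - 26907*29) + b(1738, -1682) = (18725 - 26907*29) + (-⅕*1738 - ⅕*(-1682)) = (18725 - 780303) + (-1738/5 + 1682/5) = -761578 - 56/5 = -3807946/5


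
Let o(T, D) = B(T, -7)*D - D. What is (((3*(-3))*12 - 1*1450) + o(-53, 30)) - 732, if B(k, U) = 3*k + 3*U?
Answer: -7720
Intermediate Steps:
B(k, U) = 3*U + 3*k
o(T, D) = -D + D*(-21 + 3*T) (o(T, D) = (3*(-7) + 3*T)*D - D = (-21 + 3*T)*D - D = D*(-21 + 3*T) - D = -D + D*(-21 + 3*T))
(((3*(-3))*12 - 1*1450) + o(-53, 30)) - 732 = (((3*(-3))*12 - 1*1450) + 30*(-22 + 3*(-53))) - 732 = ((-9*12 - 1450) + 30*(-22 - 159)) - 732 = ((-108 - 1450) + 30*(-181)) - 732 = (-1558 - 5430) - 732 = -6988 - 732 = -7720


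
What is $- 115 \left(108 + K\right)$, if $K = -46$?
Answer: $-7130$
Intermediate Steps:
$- 115 \left(108 + K\right) = - 115 \left(108 - 46\right) = \left(-115\right) 62 = -7130$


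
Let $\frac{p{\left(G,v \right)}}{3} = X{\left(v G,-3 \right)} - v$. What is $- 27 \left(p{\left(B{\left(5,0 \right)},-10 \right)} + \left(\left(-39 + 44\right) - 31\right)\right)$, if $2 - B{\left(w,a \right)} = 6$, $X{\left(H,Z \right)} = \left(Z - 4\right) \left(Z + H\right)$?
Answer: $20871$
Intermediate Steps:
$X{\left(H,Z \right)} = \left(-4 + Z\right) \left(H + Z\right)$
$B{\left(w,a \right)} = -4$ ($B{\left(w,a \right)} = 2 - 6 = -4$)
$p{\left(G,v \right)} = 63 - 3 v - 21 G v$ ($p{\left(G,v \right)} = 3 \left(\left(\left(-3\right)^{2} - 4 v G - -12 + v G \left(-3\right)\right) - v\right) = 3 \left(\left(9 - 4 G v + 12 + G v \left(-3\right)\right) - v\right) = 3 \left(\left(9 - 4 G v + 12 - 3 G v\right) - v\right) = 3 \left(\left(21 - 7 G v\right) - v\right) = 3 \left(21 - v - 7 G v\right) = 63 - 3 v - 21 G v$)
$- 27 \left(p{\left(B{\left(5,0 \right)},-10 \right)} + \left(\left(-39 + 44\right) - 31\right)\right) = - 27 \left(\left(63 - -30 - \left(-84\right) \left(-10\right)\right) + \left(\left(-39 + 44\right) - 31\right)\right) = - 27 \left(\left(63 + 30 - 840\right) + \left(5 - 31\right)\right) = - 27 \left(-747 - 26\right) = \left(-27\right) \left(-773\right) = 20871$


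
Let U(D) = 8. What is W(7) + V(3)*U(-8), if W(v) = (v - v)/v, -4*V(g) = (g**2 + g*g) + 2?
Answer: -40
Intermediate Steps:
V(g) = -1/2 - g**2/2 (V(g) = -((g**2 + g*g) + 2)/4 = -((g**2 + g**2) + 2)/4 = -(2*g**2 + 2)/4 = -(2 + 2*g**2)/4 = -1/2 - g**2/2)
W(v) = 0 (W(v) = 0/v = 0)
W(7) + V(3)*U(-8) = 0 + (-1/2 - 1/2*3**2)*8 = 0 + (-1/2 - 1/2*9)*8 = 0 + (-1/2 - 9/2)*8 = 0 - 5*8 = 0 - 40 = -40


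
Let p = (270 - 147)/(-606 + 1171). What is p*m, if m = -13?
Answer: -1599/565 ≈ -2.8301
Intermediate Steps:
p = 123/565 ≈ 0.21770
p*m = (123/565)*(-13) = -1599/565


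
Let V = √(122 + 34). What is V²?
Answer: 156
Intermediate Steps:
V = 2*√39 (V = √156 = 2*√39 ≈ 12.490)
V² = (2*√39)² = 156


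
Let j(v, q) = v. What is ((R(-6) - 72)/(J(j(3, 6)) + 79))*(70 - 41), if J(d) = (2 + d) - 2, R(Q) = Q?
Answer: -1131/41 ≈ -27.585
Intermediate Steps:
J(d) = d
((R(-6) - 72)/(J(j(3, 6)) + 79))*(70 - 41) = ((-6 - 72)/(3 + 79))*(70 - 41) = -78/82*29 = -78*1/82*29 = -39/41*29 = -1131/41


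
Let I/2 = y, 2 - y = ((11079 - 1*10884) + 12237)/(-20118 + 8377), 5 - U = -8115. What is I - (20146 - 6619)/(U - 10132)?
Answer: 303338443/23622892 ≈ 12.841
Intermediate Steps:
U = 8120 (U = 5 - 1*(-8115) = 5 + 8115 = 8120)
y = 35914/11741 (y = 2 - ((11079 - 1*10884) + 12237)/(-20118 + 8377) = 2 - ((11079 - 10884) + 12237)/(-11741) = 2 - (195 + 12237)*(-1)/11741 = 2 - 12432*(-1)/11741 = 2 - 1*(-12432/11741) = 2 + 12432/11741 = 35914/11741 ≈ 3.0589)
I = 71828/11741 (I = 2*(35914/11741) = 71828/11741 ≈ 6.1177)
I - (20146 - 6619)/(U - 10132) = 71828/11741 - (20146 - 6619)/(8120 - 10132) = 71828/11741 - 13527/(-2012) = 71828/11741 - 13527*(-1)/2012 = 71828/11741 - 1*(-13527/2012) = 71828/11741 + 13527/2012 = 303338443/23622892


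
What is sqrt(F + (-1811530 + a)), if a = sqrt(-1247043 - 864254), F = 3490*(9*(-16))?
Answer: sqrt(-2314090 + I*sqrt(2111297)) ≈ 0.478 + 1521.2*I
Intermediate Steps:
F = -502560 (F = 3490*(-144) = -502560)
a = I*sqrt(2111297) (a = sqrt(-2111297) = I*sqrt(2111297) ≈ 1453.0*I)
sqrt(F + (-1811530 + a)) = sqrt(-502560 + (-1811530 + I*sqrt(2111297))) = sqrt(-2314090 + I*sqrt(2111297))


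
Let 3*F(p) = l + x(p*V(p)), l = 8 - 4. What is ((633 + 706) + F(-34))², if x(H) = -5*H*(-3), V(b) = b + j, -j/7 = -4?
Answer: 50140561/9 ≈ 5.5712e+6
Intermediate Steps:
j = 28 (j = -7*(-4) = 28)
V(b) = 28 + b (V(b) = b + 28 = 28 + b)
x(H) = 15*H
l = 4
F(p) = 4/3 + 5*p*(28 + p) (F(p) = (4 + 15*(p*(28 + p)))/3 = (4 + 15*p*(28 + p))/3 = 4/3 + 5*p*(28 + p))
((633 + 706) + F(-34))² = ((633 + 706) + (4/3 + 5*(-34)*(28 - 34)))² = (1339 + (4/3 + 5*(-34)*(-6)))² = (1339 + (4/3 + 1020))² = (1339 + 3064/3)² = (7081/3)² = 50140561/9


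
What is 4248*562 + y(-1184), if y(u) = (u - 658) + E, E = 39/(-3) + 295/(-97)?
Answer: 231395242/97 ≈ 2.3855e+6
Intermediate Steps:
E = -1556/97 (E = 39*(-⅓) + 295*(-1/97) = -13 - 295/97 = -1556/97 ≈ -16.041)
y(u) = -65382/97 + u (y(u) = (u - 658) - 1556/97 = (-658 + u) - 1556/97 = -65382/97 + u)
4248*562 + y(-1184) = 4248*562 + (-65382/97 - 1184) = 2387376 - 180230/97 = 231395242/97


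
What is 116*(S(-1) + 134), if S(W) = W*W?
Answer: 15660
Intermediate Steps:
S(W) = W²
116*(S(-1) + 134) = 116*((-1)² + 134) = 116*(1 + 134) = 116*135 = 15660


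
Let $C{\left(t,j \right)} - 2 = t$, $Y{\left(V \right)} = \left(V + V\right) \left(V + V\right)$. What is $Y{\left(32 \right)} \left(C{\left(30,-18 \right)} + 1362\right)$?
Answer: $5709824$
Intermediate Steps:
$Y{\left(V \right)} = 4 V^{2}$ ($Y{\left(V \right)} = 2 V 2 V = 4 V^{2}$)
$C{\left(t,j \right)} = 2 + t$
$Y{\left(32 \right)} \left(C{\left(30,-18 \right)} + 1362\right) = 4 \cdot 32^{2} \left(\left(2 + 30\right) + 1362\right) = 4 \cdot 1024 \left(32 + 1362\right) = 4096 \cdot 1394 = 5709824$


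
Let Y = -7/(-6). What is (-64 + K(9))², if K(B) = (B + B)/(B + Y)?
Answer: 14409616/3721 ≈ 3872.5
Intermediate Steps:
Y = 7/6 (Y = -7*(-⅙) = 7/6 ≈ 1.1667)
K(B) = 2*B/(7/6 + B) (K(B) = (B + B)/(B + 7/6) = (2*B)/(7/6 + B) = 2*B/(7/6 + B))
(-64 + K(9))² = (-64 + 12*9/(7 + 6*9))² = (-64 + 12*9/(7 + 54))² = (-64 + 12*9/61)² = (-64 + 12*9*(1/61))² = (-64 + 108/61)² = (-3796/61)² = 14409616/3721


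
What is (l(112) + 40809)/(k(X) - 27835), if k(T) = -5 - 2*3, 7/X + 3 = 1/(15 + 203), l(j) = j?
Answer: -40921/27846 ≈ -1.4695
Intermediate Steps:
X = -1526/653 (X = 7/(-3 + 1/(15 + 203)) = 7/(-3 + 1/218) = 7/(-653/218) = 7*(-218/653) = -1526/653 ≈ -2.3369)
k(T) = -11 (k(T) = -5 - 6 = -11)
(l(112) + 40809)/(k(X) - 27835) = (112 + 40809)/(-11 - 27835) = 40921/(-27846) = 40921*(-1/27846) = -40921/27846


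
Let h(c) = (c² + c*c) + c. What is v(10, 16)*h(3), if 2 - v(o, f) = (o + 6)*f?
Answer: -5334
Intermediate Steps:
v(o, f) = 2 - f*(6 + o) (v(o, f) = 2 - (o + 6)*f = 2 - (6 + o)*f = 2 - f*(6 + o))
h(c) = c + 2*c² (h(c) = (c² + c²) + c = 2*c² + c = c + 2*c²)
v(10, 16)*h(3) = (2 - 6*16 - 1*16*10)*(3*(1 + 2*3)) = (2 - 96 - 160)*(3*(1 + 6)) = -762*7 = -254*21 = -5334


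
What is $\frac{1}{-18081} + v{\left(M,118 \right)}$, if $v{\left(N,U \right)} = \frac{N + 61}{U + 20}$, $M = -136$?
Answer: $- \frac{452071}{831726} \approx -0.54353$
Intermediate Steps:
$v{\left(N,U \right)} = \frac{61 + N}{20 + U}$
$\frac{1}{-18081} + v{\left(M,118 \right)} = \frac{1}{-18081} + \frac{61 - 136}{20 + 118} = - \frac{1}{18081} + \frac{1}{138} \left(-75\right) = - \frac{1}{18081} - \frac{25}{46} = - \frac{452071}{831726}$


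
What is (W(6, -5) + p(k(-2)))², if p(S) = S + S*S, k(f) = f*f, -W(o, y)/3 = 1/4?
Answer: 5929/16 ≈ 370.56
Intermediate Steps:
W(o, y) = -¾ (W(o, y) = -3/4 = -3*¼ = -¾)
k(f) = f²
p(S) = S + S²
(W(6, -5) + p(k(-2)))² = (-¾ + (-2)²*(1 + (-2)²))² = (-¾ + 4*(1 + 4))² = (-¾ + 4*5)² = (-¾ + 20)² = (77/4)² = 5929/16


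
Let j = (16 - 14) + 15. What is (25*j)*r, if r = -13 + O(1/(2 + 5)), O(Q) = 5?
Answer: -3400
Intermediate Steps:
j = 17 (j = 2 + 15 = 17)
r = -8 (r = -13 + 5 = -8)
(25*j)*r = (25*17)*(-8) = 425*(-8) = -3400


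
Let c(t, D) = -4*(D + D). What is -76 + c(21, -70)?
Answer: 484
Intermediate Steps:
c(t, D) = -8*D
-76 + c(21, -70) = -76 - 8*(-70) = -76 + 560 = 484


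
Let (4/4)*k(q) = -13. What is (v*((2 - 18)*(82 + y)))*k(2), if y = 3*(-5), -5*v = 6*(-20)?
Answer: 334464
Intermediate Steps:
k(q) = -13
v = 24 (v = -6*(-20)/5 = -⅕*(-120) = 24)
y = -15
(v*((2 - 18)*(82 + y)))*k(2) = (24*((2 - 18)*(82 - 15)))*(-13) = (24*(-16*67))*(-13) = (24*(-1072))*(-13) = -25728*(-13) = 334464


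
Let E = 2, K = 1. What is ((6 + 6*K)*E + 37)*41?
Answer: 2501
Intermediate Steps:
((6 + 6*K)*E + 37)*41 = ((6 + 6*1)*2 + 37)*41 = ((6 + 6)*2 + 37)*41 = (12*2 + 37)*41 = (24 + 37)*41 = 61*41 = 2501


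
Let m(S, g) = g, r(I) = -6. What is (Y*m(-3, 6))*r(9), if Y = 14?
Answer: -504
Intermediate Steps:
(Y*m(-3, 6))*r(9) = (14*6)*(-6) = 84*(-6) = -504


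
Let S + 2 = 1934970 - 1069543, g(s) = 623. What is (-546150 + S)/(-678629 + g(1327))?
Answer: -35475/75334 ≈ -0.47090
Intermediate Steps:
S = 865425 (S = -2 + (1934970 - 1069543) = -2 + 865427 = 865425)
(-546150 + S)/(-678629 + g(1327)) = (-546150 + 865425)/(-678629 + 623) = 319275/(-678006) = 319275*(-1/678006) = -35475/75334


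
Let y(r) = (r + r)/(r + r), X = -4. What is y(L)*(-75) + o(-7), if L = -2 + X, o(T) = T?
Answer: -82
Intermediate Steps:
L = -6 (L = -2 - 4 = -6)
y(r) = 1 (y(r) = (2*r)/((2*r)) = (2*r)*(1/(2*r)) = 1)
y(L)*(-75) + o(-7) = 1*(-75) - 7 = -75 - 7 = -82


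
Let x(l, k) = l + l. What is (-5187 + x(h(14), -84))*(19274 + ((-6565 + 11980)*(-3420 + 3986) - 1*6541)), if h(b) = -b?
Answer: -16049803945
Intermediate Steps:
x(l, k) = 2*l
(-5187 + x(h(14), -84))*(19274 + ((-6565 + 11980)*(-3420 + 3986) - 1*6541)) = (-5187 + 2*(-1*14))*(19274 + ((-6565 + 11980)*(-3420 + 3986) - 1*6541)) = (-5187 + 2*(-14))*(19274 + (5415*566 - 6541)) = (-5187 - 28)*(19274 + (3064890 - 6541)) = -5215*(19274 + 3058349) = -5215*3077623 = -16049803945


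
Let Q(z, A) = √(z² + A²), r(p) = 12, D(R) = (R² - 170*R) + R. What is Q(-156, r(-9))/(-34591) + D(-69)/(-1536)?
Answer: -2737/256 - 12*√170/34591 ≈ -10.696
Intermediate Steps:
D(R) = R² - 169*R
Q(z, A) = √(A² + z²)
Q(-156, r(-9))/(-34591) + D(-69)/(-1536) = √(12² + (-156)²)/(-34591) - 69*(-169 - 69)/(-1536) = √(144 + 24336)*(-1/34591) - 69*(-238)*(-1/1536) = √24480*(-1/34591) + 16422*(-1/1536) = (12*√170)*(-1/34591) - 2737/256 = -12*√170/34591 - 2737/256 = -2737/256 - 12*√170/34591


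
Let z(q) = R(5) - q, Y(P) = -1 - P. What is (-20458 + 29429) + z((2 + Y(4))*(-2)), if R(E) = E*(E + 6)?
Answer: 9020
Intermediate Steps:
R(E) = E*(6 + E)
z(q) = 55 - q (z(q) = 5*(6 + 5) - q = 5*11 - q = 55 - q)
(-20458 + 29429) + z((2 + Y(4))*(-2)) = (-20458 + 29429) + (55 - (2 + (-1 - 1*4))*(-2)) = 8971 + (55 - (2 + (-1 - 4))*(-2)) = 8971 + (55 - (2 - 5)*(-2)) = 8971 + (55 - (-3)*(-2)) = 8971 + (55 - 1*6) = 8971 + (55 - 6) = 8971 + 49 = 9020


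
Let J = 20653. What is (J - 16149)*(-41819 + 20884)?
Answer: -94291240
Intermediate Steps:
(J - 16149)*(-41819 + 20884) = (20653 - 16149)*(-41819 + 20884) = 4504*(-20935) = -94291240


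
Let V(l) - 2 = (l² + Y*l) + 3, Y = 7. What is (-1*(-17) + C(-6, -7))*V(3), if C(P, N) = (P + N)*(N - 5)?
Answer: 6055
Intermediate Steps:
C(P, N) = (-5 + N)*(N + P) (C(P, N) = (N + P)*(-5 + N) = (-5 + N)*(N + P))
V(l) = 5 + l² + 7*l (V(l) = 2 + ((l² + 7*l) + 3) = 2 + (3 + l² + 7*l) = 5 + l² + 7*l)
(-1*(-17) + C(-6, -7))*V(3) = (-1*(-17) + ((-7)² - 5*(-7) - 5*(-6) - 7*(-6)))*(5 + 3² + 7*3) = (17 + (49 + 35 + 30 + 42))*(5 + 9 + 21) = (17 + 156)*35 = 173*35 = 6055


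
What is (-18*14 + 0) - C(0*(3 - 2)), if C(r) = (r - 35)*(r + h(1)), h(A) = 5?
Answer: -77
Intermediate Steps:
C(r) = (-35 + r)*(5 + r) (C(r) = (r - 35)*(r + 5) = (-35 + r)*(5 + r))
(-18*14 + 0) - C(0*(3 - 2)) = (-18*14 + 0) - (-175 + (0*(3 - 2))**2 - 0*(3 - 2)) = (-252 + 0) - (-175 + (0*1)**2 - 0) = -252 - (-175 + 0**2 - 30*0) = -252 - (-175 + 0 + 0) = -252 - 1*(-175) = -252 + 175 = -77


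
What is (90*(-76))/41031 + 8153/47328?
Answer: 1200247/215768352 ≈ 0.0055627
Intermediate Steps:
(90*(-76))/41031 + 8153/47328 = -6840*1/41031 + 8153*(1/47328) = -760/4559 + 8153/47328 = 1200247/215768352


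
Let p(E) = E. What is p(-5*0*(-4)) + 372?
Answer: 372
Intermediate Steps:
p(-5*0*(-4)) + 372 = -5*0*(-4) + 372 = 0*(-4) + 372 = 0 + 372 = 372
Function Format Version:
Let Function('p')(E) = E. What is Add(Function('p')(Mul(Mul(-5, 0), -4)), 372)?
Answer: 372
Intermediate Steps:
Add(Function('p')(Mul(Mul(-5, 0), -4)), 372) = Add(Mul(Mul(-5, 0), -4), 372) = Add(Mul(0, -4), 372) = Add(0, 372) = 372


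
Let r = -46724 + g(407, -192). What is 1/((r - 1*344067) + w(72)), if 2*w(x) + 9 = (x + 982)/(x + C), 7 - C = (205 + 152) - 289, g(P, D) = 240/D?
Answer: -44/17192949 ≈ -2.5592e-6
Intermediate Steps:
C = -61 (C = 7 - ((205 + 152) - 289) = 7 - (357 - 289) = 7 - 1*68 = 7 - 68 = -61)
w(x) = -9/2 + (982 + x)/(2*(-61 + x)) (w(x) = -9/2 + ((x + 982)/(x - 61))/2 = -9/2 + ((982 + x)/(-61 + x))/2 = -9/2 + (982 + x)/(2*(-61 + x)))
r = -186901/4 (r = -46724 + 240/(-192) = -46724 + 240*(-1/192) = -46724 - 5/4 = -186901/4 ≈ -46725.)
1/((r - 1*344067) + w(72)) = 1/((-186901/4 - 1*344067) + (1531 - 8*72)/(2*(-61 + 72))) = 1/((-186901/4 - 344067) + (1/2)*(1531 - 576)/11) = 1/(-1563169/4 + (1/2)*(1/11)*955) = 1/(-1563169/4 + 955/22) = 1/(-17192949/44) = -44/17192949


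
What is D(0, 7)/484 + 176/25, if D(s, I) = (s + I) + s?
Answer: 85359/12100 ≈ 7.0545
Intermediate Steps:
D(s, I) = I + 2*s (D(s, I) = (I + s) + s = I + 2*s)
D(0, 7)/484 + 176/25 = (7 + 2*0)/484 + 176/25 = (7 + 0)*(1/484) + 176*(1/25) = 7*(1/484) + 176/25 = 7/484 + 176/25 = 85359/12100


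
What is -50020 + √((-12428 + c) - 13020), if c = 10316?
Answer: -50020 + 2*I*√3783 ≈ -50020.0 + 123.01*I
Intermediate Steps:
-50020 + √((-12428 + c) - 13020) = -50020 + √((-12428 + 10316) - 13020) = -50020 + √(-2112 - 13020) = -50020 + √(-15132) = -50020 + 2*I*√3783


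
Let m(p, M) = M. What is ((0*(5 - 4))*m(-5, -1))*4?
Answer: 0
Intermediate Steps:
((0*(5 - 4))*m(-5, -1))*4 = ((0*(5 - 4))*(-1))*4 = ((0*1)*(-1))*4 = (0*(-1))*4 = 0*4 = 0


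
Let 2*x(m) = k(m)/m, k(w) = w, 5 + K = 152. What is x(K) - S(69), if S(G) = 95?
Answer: -189/2 ≈ -94.500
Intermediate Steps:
K = 147 (K = -5 + 152 = 147)
x(m) = ½ (x(m) = (m/m)/2 = (½)*1 = ½)
x(K) - S(69) = ½ - 1*95 = ½ - 95 = -189/2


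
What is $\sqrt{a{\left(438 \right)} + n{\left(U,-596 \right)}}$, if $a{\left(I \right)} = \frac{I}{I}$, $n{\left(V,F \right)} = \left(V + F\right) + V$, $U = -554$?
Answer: $i \sqrt{1703} \approx 41.267 i$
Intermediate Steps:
$n{\left(V,F \right)} = F + 2 V$ ($n{\left(V,F \right)} = \left(F + V\right) + V = F + 2 V$)
$a{\left(I \right)} = 1$
$\sqrt{a{\left(438 \right)} + n{\left(U,-596 \right)}} = \sqrt{1 + \left(-596 + 2 \left(-554\right)\right)} = \sqrt{1 - 1704} = \sqrt{-1703} = i \sqrt{1703}$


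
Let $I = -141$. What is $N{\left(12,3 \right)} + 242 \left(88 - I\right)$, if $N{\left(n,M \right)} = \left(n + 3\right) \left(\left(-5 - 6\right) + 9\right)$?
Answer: $55388$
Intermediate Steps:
$N{\left(n,M \right)} = -6 - 2 n$ ($N{\left(n,M \right)} = \left(3 + n\right) \left(\left(-5 - 6\right) + 9\right) = \left(3 + n\right) \left(-11 + 9\right) = \left(3 + n\right) \left(-2\right) = -6 - 2 n$)
$N{\left(12,3 \right)} + 242 \left(88 - I\right) = \left(-6 - 24\right) + 242 \left(88 - -141\right) = \left(-6 - 24\right) + 242 \left(88 + 141\right) = -30 + 242 \cdot 229 = -30 + 55418 = 55388$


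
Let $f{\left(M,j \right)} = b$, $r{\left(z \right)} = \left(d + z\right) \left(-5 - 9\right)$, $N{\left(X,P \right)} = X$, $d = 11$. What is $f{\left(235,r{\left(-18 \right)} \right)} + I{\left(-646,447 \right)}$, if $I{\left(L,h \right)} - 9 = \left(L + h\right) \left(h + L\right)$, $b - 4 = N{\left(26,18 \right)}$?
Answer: $39640$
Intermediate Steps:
$b = 30$ ($b = 4 + 26 = 30$)
$I{\left(L,h \right)} = 9 + \left(L + h\right)^{2}$ ($I{\left(L,h \right)} = 9 + \left(L + h\right) \left(h + L\right) = 9 + \left(L + h\right) \left(L + h\right) = 9 + \left(L + h\right)^{2}$)
$r{\left(z \right)} = -154 - 14 z$ ($r{\left(z \right)} = \left(11 + z\right) \left(-5 - 9\right) = \left(11 + z\right) \left(-14\right) = -154 - 14 z$)
$f{\left(M,j \right)} = 30$
$f{\left(235,r{\left(-18 \right)} \right)} + I{\left(-646,447 \right)} = 30 + \left(9 + \left(-646 + 447\right)^{2}\right) = 30 + \left(9 + \left(-199\right)^{2}\right) = 30 + \left(9 + 39601\right) = 30 + 39610 = 39640$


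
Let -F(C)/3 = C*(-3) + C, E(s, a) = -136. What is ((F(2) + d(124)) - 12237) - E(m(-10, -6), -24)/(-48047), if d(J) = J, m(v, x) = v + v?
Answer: -581416883/48047 ≈ -12101.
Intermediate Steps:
m(v, x) = 2*v
F(C) = 6*C (F(C) = -3*(C*(-3) + C) = -3*(-3*C + C) = -(-6)*C = 6*C)
((F(2) + d(124)) - 12237) - E(m(-10, -6), -24)/(-48047) = ((6*2 + 124) - 12237) - (-136)/(-48047) = ((12 + 124) - 12237) - (-136)*(-1)/48047 = (136 - 12237) - 1*136/48047 = -12101 - 136/48047 = -581416883/48047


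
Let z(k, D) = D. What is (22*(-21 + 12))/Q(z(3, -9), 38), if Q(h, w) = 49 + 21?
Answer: -99/35 ≈ -2.8286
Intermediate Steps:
Q(h, w) = 70
(22*(-21 + 12))/Q(z(3, -9), 38) = (22*(-21 + 12))/70 = (22*(-9))*(1/70) = -198*1/70 = -99/35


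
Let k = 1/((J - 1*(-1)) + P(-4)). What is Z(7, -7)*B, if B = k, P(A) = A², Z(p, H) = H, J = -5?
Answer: -7/12 ≈ -0.58333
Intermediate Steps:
k = 1/12 (k = 1/((-5 - 1*(-1)) + (-4)²) = 1/((-5 + 1) + 16) = 1/(-4 + 16) = 1/12 ≈ 0.083333)
B = 1/12 ≈ 0.083333
Z(7, -7)*B = -7*1/12 = -7/12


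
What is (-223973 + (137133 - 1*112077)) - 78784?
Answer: -277701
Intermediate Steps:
(-223973 + (137133 - 1*112077)) - 78784 = (-223973 + (137133 - 112077)) - 78784 = (-223973 + 25056) - 78784 = -198917 - 78784 = -277701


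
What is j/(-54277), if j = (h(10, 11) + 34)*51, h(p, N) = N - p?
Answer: -1785/54277 ≈ -0.032887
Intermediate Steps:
j = 1785 (j = ((11 - 1*10) + 34)*51 = ((11 - 10) + 34)*51 = (1 + 34)*51 = 35*51 = 1785)
j/(-54277) = 1785/(-54277) = 1785*(-1/54277) = -1785/54277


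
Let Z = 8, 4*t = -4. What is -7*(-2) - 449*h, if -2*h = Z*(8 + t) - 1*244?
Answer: -42192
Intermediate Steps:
t = -1 (t = (¼)*(-4) = -1)
h = 94 (h = -(8*(8 - 1) - 1*244)/2 = -(8*7 - 244)/2 = -(56 - 244)/2 = -½*(-188) = 94)
-7*(-2) - 449*h = -7*(-2) - 449*94 = 14 - 42206 = -42192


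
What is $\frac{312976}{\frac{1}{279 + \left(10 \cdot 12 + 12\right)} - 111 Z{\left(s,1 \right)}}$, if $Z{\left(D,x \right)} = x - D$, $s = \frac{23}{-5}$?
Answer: $- \frac{643165680}{1277383} \approx -503.5$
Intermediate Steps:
$s = - \frac{23}{5}$ ($s = 23 \left(- \frac{1}{5}\right) = - \frac{23}{5} \approx -4.6$)
$\frac{312976}{\frac{1}{279 + \left(10 \cdot 12 + 12\right)} - 111 Z{\left(s,1 \right)}} = \frac{312976}{\frac{1}{279 + \left(10 \cdot 12 + 12\right)} - 111 \left(1 - - \frac{23}{5}\right)} = \frac{312976}{\frac{1}{279 + \left(120 + 12\right)} - 111 \left(1 + \frac{23}{5}\right)} = \frac{312976}{\frac{1}{279 + 132} - \frac{3108}{5}} = \frac{312976}{\frac{1}{411} - \frac{3108}{5}} = \frac{312976}{- \frac{1277383}{2055}} = 312976 \left(- \frac{2055}{1277383}\right) = - \frac{643165680}{1277383}$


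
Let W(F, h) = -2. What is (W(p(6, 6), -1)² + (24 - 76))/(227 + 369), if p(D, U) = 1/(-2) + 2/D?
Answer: -12/149 ≈ -0.080537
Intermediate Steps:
p(D, U) = -½ + 2/D (p(D, U) = 1*(-½) + 2/D = -½ + 2/D)
(W(p(6, 6), -1)² + (24 - 76))/(227 + 369) = ((-2)² + (24 - 76))/(227 + 369) = (4 - 52)/596 = -48*1/596 = -12/149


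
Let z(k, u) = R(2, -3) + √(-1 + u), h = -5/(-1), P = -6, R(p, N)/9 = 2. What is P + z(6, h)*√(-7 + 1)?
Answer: -6 + 20*I*√6 ≈ -6.0 + 48.99*I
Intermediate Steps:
R(p, N) = 18 (R(p, N) = 9*2 = 18)
h = 5 (h = -5*(-1) = 5)
z(k, u) = 18 + √(-1 + u)
P + z(6, h)*√(-7 + 1) = -6 + (18 + √(-1 + 5))*√(-7 + 1) = -6 + (18 + √4)*√(-6) = -6 + (18 + 2)*(I*√6) = -6 + 20*(I*√6) = -6 + 20*I*√6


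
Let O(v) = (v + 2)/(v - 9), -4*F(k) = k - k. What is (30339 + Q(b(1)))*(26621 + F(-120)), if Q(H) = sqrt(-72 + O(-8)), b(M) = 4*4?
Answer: 807654519 + 26621*I*sqrt(20706)/17 ≈ 8.0765e+8 + 2.2533e+5*I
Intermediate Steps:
b(M) = 16
F(k) = 0 (F(k) = -(k - k)/4 = -1/4*0 = 0)
O(v) = (2 + v)/(-9 + v)
Q(H) = I*sqrt(20706)/17 (Q(H) = sqrt(-72 + (2 - 8)/(-9 - 8)) = sqrt(-72 - 6/(-17)) = sqrt(-72 - 1/17*(-6)) = sqrt(-72 + 6/17) = sqrt(-1218/17) = I*sqrt(20706)/17)
(30339 + Q(b(1)))*(26621 + F(-120)) = (30339 + I*sqrt(20706)/17)*(26621 + 0) = (30339 + I*sqrt(20706)/17)*26621 = 807654519 + 26621*I*sqrt(20706)/17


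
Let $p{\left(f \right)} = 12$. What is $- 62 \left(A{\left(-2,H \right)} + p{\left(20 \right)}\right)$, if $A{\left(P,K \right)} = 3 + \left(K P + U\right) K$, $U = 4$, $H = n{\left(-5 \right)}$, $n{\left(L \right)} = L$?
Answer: $3410$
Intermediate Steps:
$H = -5$
$A{\left(P,K \right)} = 3 + K \left(4 + K P\right)$ ($A{\left(P,K \right)} = 3 + \left(K P + 4\right) K = 3 + \left(4 + K P\right) K = 3 + K \left(4 + K P\right)$)
$- 62 \left(A{\left(-2,H \right)} + p{\left(20 \right)}\right) = - 62 \left(\left(3 + 4 \left(-5\right) - 2 \left(-5\right)^{2}\right) + 12\right) = - 62 \left(\left(3 - 20 - 50\right) + 12\right) = - 62 \left(-67 + 12\right) = \left(-62\right) \left(-55\right) = 3410$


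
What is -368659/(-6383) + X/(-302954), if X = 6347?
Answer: 111646205785/1933755382 ≈ 57.735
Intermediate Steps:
-368659/(-6383) + X/(-302954) = -368659/(-6383) + 6347/(-302954) = -368659*(-1/6383) + 6347*(-1/302954) = 368659/6383 - 6347/302954 = 111646205785/1933755382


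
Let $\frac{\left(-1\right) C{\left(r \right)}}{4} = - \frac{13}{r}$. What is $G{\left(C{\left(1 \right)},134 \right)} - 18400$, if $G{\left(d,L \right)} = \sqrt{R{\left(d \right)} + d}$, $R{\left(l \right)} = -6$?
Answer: $-18400 + \sqrt{46} \approx -18393.0$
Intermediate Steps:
$C{\left(r \right)} = \frac{52}{r}$ ($C{\left(r \right)} = - 4 \left(- \frac{13}{r}\right) = \frac{52}{r}$)
$G{\left(d,L \right)} = \sqrt{-6 + d}$
$G{\left(C{\left(1 \right)},134 \right)} - 18400 = \sqrt{-6 + \frac{52}{1}} - 18400 = \sqrt{-6 + 52 \cdot 1} - 18400 = \sqrt{-6 + 52} - 18400 = \sqrt{46} - 18400 = -18400 + \sqrt{46}$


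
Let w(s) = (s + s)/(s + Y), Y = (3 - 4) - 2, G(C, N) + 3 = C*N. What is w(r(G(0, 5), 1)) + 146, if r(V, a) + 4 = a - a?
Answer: 1030/7 ≈ 147.14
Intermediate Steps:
G(C, N) = -3 + C*N
Y = -3 (Y = -1 - 2 = -3)
r(V, a) = -4 (r(V, a) = -4 + (a - a) = -4 + 0 = -4)
w(s) = 2*s/(-3 + s) (w(s) = (s + s)/(s - 3) = (2*s)/(-3 + s) = 2*s/(-3 + s))
w(r(G(0, 5), 1)) + 146 = 2*(-4)/(-3 - 4) + 146 = 2*(-4)/(-7) + 146 = 2*(-4)*(-⅐) + 146 = 8/7 + 146 = 1030/7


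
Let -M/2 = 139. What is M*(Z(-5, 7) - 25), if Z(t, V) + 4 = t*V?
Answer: 17792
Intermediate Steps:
M = -278 (M = -2*139 = -278)
Z(t, V) = -4 + V*t (Z(t, V) = -4 + t*V = -4 + V*t)
M*(Z(-5, 7) - 25) = -278*((-4 + 7*(-5)) - 25) = -278*((-4 - 35) - 25) = -278*(-39 - 25) = -278*(-64) = 17792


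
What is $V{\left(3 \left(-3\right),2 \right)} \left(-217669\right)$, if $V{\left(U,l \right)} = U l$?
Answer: $3918042$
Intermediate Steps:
$V{\left(3 \left(-3\right),2 \right)} \left(-217669\right) = 3 \left(-3\right) 2 \left(-217669\right) = \left(-9\right) 2 \left(-217669\right) = \left(-18\right) \left(-217669\right) = 3918042$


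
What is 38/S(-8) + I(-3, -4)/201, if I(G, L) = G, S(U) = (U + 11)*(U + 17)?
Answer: 2519/1809 ≈ 1.3925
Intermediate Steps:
S(U) = (11 + U)*(17 + U)
38/S(-8) + I(-3, -4)/201 = 38/(187 + (-8)² + 28*(-8)) - 3/201 = 38/(187 + 64 - 224) - 3*1/201 = 38/27 - 1/67 = 2519/1809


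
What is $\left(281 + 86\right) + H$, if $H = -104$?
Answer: $263$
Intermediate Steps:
$\left(281 + 86\right) + H = \left(281 + 86\right) - 104 = 367 - 104 = 263$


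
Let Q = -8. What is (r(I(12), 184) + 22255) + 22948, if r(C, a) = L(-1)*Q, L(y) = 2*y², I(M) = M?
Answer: 45187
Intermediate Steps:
r(C, a) = -16 (r(C, a) = (2*(-1)²)*(-8) = (2*1)*(-8) = 2*(-8) = -16)
(r(I(12), 184) + 22255) + 22948 = (-16 + 22255) + 22948 = 22239 + 22948 = 45187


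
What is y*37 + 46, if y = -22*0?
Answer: 46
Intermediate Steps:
y = 0
y*37 + 46 = 0*37 + 46 = 0 + 46 = 46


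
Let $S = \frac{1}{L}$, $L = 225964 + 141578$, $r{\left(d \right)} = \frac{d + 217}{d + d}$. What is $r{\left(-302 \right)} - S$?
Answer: $\frac{15620233}{110997684} \approx 0.14073$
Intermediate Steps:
$r{\left(d \right)} = \frac{217 + d}{2 d}$
$L = 367542$
$S = \frac{1}{367542} \approx 2.7208 \cdot 10^{-6}$
$r{\left(-302 \right)} - S = \frac{217 - 302}{2 \left(-302\right)} - \frac{1}{367542} = \frac{1}{2} \left(- \frac{1}{302}\right) \left(-85\right) - \frac{1}{367542} = \frac{85}{604} - \frac{1}{367542} = \frac{15620233}{110997684}$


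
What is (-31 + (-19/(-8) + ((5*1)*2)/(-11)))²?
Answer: 6754801/7744 ≈ 872.26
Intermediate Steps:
(-31 + (-19/(-8) + ((5*1)*2)/(-11)))² = (-31 + (-19*(-⅛) + (5*2)*(-1/11)))² = (-31 + (19/8 + 10*(-1/11)))² = (-31 + (19/8 - 10/11))² = (-31 + 129/88)² = (-2599/88)² = 6754801/7744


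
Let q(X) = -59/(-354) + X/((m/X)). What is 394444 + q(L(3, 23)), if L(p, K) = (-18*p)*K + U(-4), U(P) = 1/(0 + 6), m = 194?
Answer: 2810315461/6984 ≈ 4.0239e+5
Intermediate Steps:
U(P) = ⅙ (U(P) = 1/6 = ⅙)
L(p, K) = ⅙ - 18*K*p (L(p, K) = (-18*p)*K + ⅙ = -18*K*p + ⅙ = ⅙ - 18*K*p)
q(X) = ⅙ + X²/194 (q(X) = -59/(-354) + X/((194/X)) = -59*(-1/354) + X*(X/194) = ⅙ + X²/194)
394444 + q(L(3, 23)) = 394444 + (⅙ + (⅙ - 18*23*3)²/194) = 394444 + (⅙ + (⅙ - 1242)²/194) = 394444 + (⅙ + (-7451/6)²/194) = 394444 + (⅙ + (1/194)*(55517401/36)) = 394444 + (⅙ + 55517401/6984) = 394444 + 55518565/6984 = 2810315461/6984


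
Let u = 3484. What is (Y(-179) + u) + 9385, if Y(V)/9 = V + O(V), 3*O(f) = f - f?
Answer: 11258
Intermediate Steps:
O(f) = 0 (O(f) = (f - f)/3 = (⅓)*0 = 0)
Y(V) = 9*V (Y(V) = 9*(V + 0) = 9*V)
(Y(-179) + u) + 9385 = (9*(-179) + 3484) + 9385 = (-1611 + 3484) + 9385 = 1873 + 9385 = 11258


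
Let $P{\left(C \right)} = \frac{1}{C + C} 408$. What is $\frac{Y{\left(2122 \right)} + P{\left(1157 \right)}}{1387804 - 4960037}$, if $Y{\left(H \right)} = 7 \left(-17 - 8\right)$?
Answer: $\frac{202271}{4133073581} \approx 4.894 \cdot 10^{-5}$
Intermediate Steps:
$P{\left(C \right)} = \frac{204}{C}$ ($P{\left(C \right)} = \frac{1}{2 C} 408 = \frac{204}{C}$)
$Y{\left(H \right)} = -175$ ($Y{\left(H \right)} = 7 \left(-25\right) = -175$)
$\frac{Y{\left(2122 \right)} + P{\left(1157 \right)}}{1387804 - 4960037} = \frac{-175 + \frac{204}{1157}}{1387804 - 4960037} = \frac{-175 + 204 \cdot \frac{1}{1157}}{-3572233} = \left(-175 + \frac{204}{1157}\right) \left(- \frac{1}{3572233}\right) = \left(- \frac{202271}{1157}\right) \left(- \frac{1}{3572233}\right) = \frac{202271}{4133073581}$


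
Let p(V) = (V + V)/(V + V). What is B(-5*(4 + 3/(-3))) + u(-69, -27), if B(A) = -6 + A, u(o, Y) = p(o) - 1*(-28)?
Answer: 8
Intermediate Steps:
p(V) = 1 (p(V) = (2*V)/((2*V)) = (2*V)*(1/(2*V)) = 1)
u(o, Y) = 29 (u(o, Y) = 1 - 1*(-28) = 1 + 28 = 29)
B(-5*(4 + 3/(-3))) + u(-69, -27) = (-6 - 5*(4 + 3/(-3))) + 29 = (-6 - 5*(4 + 3*(-⅓))) + 29 = (-6 - 5*(4 - 1)) + 29 = (-6 - 5*3) + 29 = (-6 - 15) + 29 = -21 + 29 = 8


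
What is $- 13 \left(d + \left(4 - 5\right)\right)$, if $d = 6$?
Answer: $-65$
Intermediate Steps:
$- 13 \left(d + \left(4 - 5\right)\right) = - 13 \left(6 + \left(4 - 5\right)\right) = - 13 \left(6 - 1\right) = \left(-13\right) 5 = -65$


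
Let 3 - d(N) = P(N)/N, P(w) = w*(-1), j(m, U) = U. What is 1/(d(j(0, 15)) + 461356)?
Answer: 1/461360 ≈ 2.1675e-6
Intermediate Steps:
P(w) = -w
d(N) = 4 (d(N) = 3 - (-N)/N = 3 - 1*(-1) = 3 + 1 = 4)
1/(d(j(0, 15)) + 461356) = 1/(4 + 461356) = 1/461360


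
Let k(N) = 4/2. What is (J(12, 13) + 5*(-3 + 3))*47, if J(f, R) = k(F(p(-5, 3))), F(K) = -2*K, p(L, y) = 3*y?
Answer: 94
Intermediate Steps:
k(N) = 2 (k(N) = 4*(1/2) = 2)
J(f, R) = 2
(J(12, 13) + 5*(-3 + 3))*47 = (2 + 5*(-3 + 3))*47 = (2 + 5*0)*47 = (2 + 0)*47 = 2*47 = 94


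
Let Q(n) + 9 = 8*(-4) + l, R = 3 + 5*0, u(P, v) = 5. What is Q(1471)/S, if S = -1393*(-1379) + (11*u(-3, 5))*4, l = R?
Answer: -38/1921167 ≈ -1.9780e-5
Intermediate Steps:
R = 3 (R = 3 + 0 = 3)
l = 3
Q(n) = -38 (Q(n) = -9 + (8*(-4) + 3) = -9 + (-32 + 3) = -9 - 29 = -38)
S = 1921167 (S = -1393*(-1379) + (11*5)*4 = 1920947 + 55*4 = 1920947 + 220 = 1921167)
Q(1471)/S = -38/1921167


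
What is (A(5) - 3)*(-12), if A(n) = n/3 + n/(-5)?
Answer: 28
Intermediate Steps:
A(n) = 2*n/15 (A(n) = n*(⅓) + n*(-⅕) = n/3 - n/5 = 2*n/15)
(A(5) - 3)*(-12) = ((2/15)*5 - 3)*(-12) = (⅔ - 3)*(-12) = -7/3*(-12) = 28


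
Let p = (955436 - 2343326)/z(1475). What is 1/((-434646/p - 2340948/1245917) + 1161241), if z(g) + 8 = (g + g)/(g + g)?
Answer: 13723775755/15936555210811936 ≈ 8.6115e-7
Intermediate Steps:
z(g) = -7 (z(g) = -8 + (g + g)/(g + g) = -8 + (2*g)/((2*g)) = -8 + (2*g)*(1/(2*g)) = -8 + 1 = -7)
p = 198270 (p = (955436 - 2343326)/(-7) = -1387890*(-⅐) = 198270)
1/((-434646/p - 2340948/1245917) + 1161241) = 1/((-434646/198270 - 2340948/1245917) + 1161241) = 1/((-434646*1/198270 - 2340948*1/1245917) + 1161241) = 1/((-24147/11015 - 2340948/1245917) + 1161241) = 1/(-55870700019/13723775755 + 1161241) = 1/(15936555210811936/13723775755) = 13723775755/15936555210811936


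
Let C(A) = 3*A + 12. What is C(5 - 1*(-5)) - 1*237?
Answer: -195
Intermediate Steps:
C(A) = 12 + 3*A
C(5 - 1*(-5)) - 1*237 = (12 + 3*(5 - 1*(-5))) - 1*237 = (12 + 3*(5 + 5)) - 237 = (12 + 3*10) - 237 = (12 + 30) - 237 = 42 - 237 = -195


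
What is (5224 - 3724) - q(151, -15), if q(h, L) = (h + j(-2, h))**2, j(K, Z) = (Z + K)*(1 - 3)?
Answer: -20109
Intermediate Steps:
j(K, Z) = -2*K - 2*Z (j(K, Z) = (K + Z)*(-2) = -2*K - 2*Z)
q(h, L) = (4 - h)**2 (q(h, L) = (h + (-2*(-2) - 2*h))**2 = (h + (4 - 2*h))**2 = (4 - h)**2)
(5224 - 3724) - q(151, -15) = (5224 - 3724) - (-4 + 151)**2 = 1500 - 1*147**2 = 1500 - 1*21609 = 1500 - 21609 = -20109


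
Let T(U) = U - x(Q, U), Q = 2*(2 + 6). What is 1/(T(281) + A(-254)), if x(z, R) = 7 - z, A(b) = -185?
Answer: 1/105 ≈ 0.0095238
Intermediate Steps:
Q = 16 (Q = 2*8 = 16)
T(U) = 9 + U (T(U) = U - (7 - 1*16) = U - (7 - 16) = U - 1*(-9) = U + 9 = 9 + U)
1/(T(281) + A(-254)) = 1/((9 + 281) - 185) = 1/(290 - 185) = 1/105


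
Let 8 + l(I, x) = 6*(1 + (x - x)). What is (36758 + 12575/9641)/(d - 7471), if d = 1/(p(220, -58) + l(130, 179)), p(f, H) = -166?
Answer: -59538604104/12100698689 ≈ -4.9203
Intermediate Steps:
l(I, x) = -2 (l(I, x) = -8 + 6*(1 + (x - x)) = -8 + 6*(1 + 0) = -8 + 6*1 = -8 + 6 = -2)
d = -1/168 (d = 1/(-166 - 2) = 1/(-168) = -1/168 ≈ -0.0059524)
(36758 + 12575/9641)/(d - 7471) = (36758 + 12575/9641)/(-1/168 - 7471) = (36758 + 12575*(1/9641))/(-1255129/168) = (36758 + 12575/9641)*(-168/1255129) = (354396453/9641)*(-168/1255129) = -59538604104/12100698689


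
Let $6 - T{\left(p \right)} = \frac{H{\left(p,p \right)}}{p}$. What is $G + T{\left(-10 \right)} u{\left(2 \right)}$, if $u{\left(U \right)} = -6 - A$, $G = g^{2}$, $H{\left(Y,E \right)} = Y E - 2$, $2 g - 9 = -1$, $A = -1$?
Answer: $-63$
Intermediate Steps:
$g = 4$ ($g = \frac{9}{2} + \frac{1}{2} \left(-1\right) = \frac{9}{2} - \frac{1}{2} = 4$)
$H{\left(Y,E \right)} = -2 + E Y$ ($H{\left(Y,E \right)} = E Y - 2 = -2 + E Y$)
$G = 16$ ($G = 4^{2} = 16$)
$T{\left(p \right)} = 6 - \frac{-2 + p^{2}}{p}$ ($T{\left(p \right)} = 6 - \frac{-2 + p p}{p} = 6 - \frac{-2 + p^{2}}{p}$)
$u{\left(U \right)} = -5$ ($u{\left(U \right)} = -6 - -1 = -6 + 1 = -5$)
$G + T{\left(-10 \right)} u{\left(2 \right)} = 16 + \left(6 - -10 + \frac{2}{-10}\right) \left(-5\right) = 16 + \left(6 + 10 + 2 \left(- \frac{1}{10}\right)\right) \left(-5\right) = 16 + \left(6 + 10 - \frac{1}{5}\right) \left(-5\right) = 16 + \frac{79}{5} \left(-5\right) = 16 - 79 = -63$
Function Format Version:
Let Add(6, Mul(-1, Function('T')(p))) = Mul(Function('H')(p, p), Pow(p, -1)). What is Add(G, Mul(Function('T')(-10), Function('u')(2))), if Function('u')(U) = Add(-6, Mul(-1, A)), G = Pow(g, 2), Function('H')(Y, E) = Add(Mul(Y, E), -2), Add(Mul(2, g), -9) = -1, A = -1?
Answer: -63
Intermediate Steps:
g = 4 (g = Add(Rational(9, 2), Mul(Rational(1, 2), -1)) = Add(Rational(9, 2), Rational(-1, 2)) = 4)
Function('H')(Y, E) = Add(-2, Mul(E, Y)) (Function('H')(Y, E) = Add(Mul(E, Y), -2) = Add(-2, Mul(E, Y)))
G = 16 (G = Pow(4, 2) = 16)
Function('T')(p) = Add(6, Mul(-1, Pow(p, -1), Add(-2, Pow(p, 2)))) (Function('T')(p) = Add(6, Mul(-1, Mul(Add(-2, Mul(p, p)), Pow(p, -1)))) = Add(6, Mul(-1, Mul(Add(-2, Pow(p, 2)), Pow(p, -1)))) = Add(6, Mul(-1, Mul(Pow(p, -1), Add(-2, Pow(p, 2))))) = Add(6, Mul(-1, Pow(p, -1), Add(-2, Pow(p, 2)))))
Function('u')(U) = -5 (Function('u')(U) = Add(-6, Mul(-1, -1)) = Add(-6, 1) = -5)
Add(G, Mul(Function('T')(-10), Function('u')(2))) = Add(16, Mul(Add(6, Mul(-1, -10), Mul(2, Pow(-10, -1))), -5)) = Add(16, Mul(Add(6, 10, Mul(2, Rational(-1, 10))), -5)) = Add(16, Mul(Add(6, 10, Rational(-1, 5)), -5)) = Add(16, Mul(Rational(79, 5), -5)) = Add(16, -79) = -63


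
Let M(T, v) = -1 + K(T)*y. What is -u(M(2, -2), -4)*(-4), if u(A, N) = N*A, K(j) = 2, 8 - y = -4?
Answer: -368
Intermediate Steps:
y = 12 (y = 8 - 1*(-4) = 8 + 4 = 12)
M(T, v) = 23 (M(T, v) = -1 + 2*12 = -1 + 24 = 23)
u(A, N) = A*N
-u(M(2, -2), -4)*(-4) = -23*(-4)*(-4) = -1*(-92)*(-4) = 92*(-4) = -368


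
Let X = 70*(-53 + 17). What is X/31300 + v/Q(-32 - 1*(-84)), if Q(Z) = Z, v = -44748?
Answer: -17509293/20345 ≈ -860.62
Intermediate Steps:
X = -2520 (X = 70*(-36) = -2520)
X/31300 + v/Q(-32 - 1*(-84)) = -2520/31300 - 44748/(-32 - 1*(-84)) = -2520*1/31300 - 44748/(-32 + 84) = -126/1565 - 44748/52 = -126/1565 - 44748*1/52 = -126/1565 - 11187/13 = -17509293/20345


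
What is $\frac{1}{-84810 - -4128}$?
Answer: $- \frac{1}{80682} \approx -1.2394 \cdot 10^{-5}$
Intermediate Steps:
$\frac{1}{-84810 - -4128} = \frac{1}{-84810 + \left(-9955 + 14083\right)} = \frac{1}{-84810 + 4128} = \frac{1}{-80682} = - \frac{1}{80682}$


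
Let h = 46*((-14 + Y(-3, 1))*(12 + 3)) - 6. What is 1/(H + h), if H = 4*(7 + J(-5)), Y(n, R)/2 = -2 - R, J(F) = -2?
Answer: -1/13786 ≈ -7.2537e-5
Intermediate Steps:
Y(n, R) = -4 - 2*R (Y(n, R) = 2*(-2 - R) = -4 - 2*R)
H = 20 (H = 4*(7 - 2) = 4*5 = 20)
h = -13806 (h = 46*((-14 + (-4 - 2*1))*(12 + 3)) - 6 = 46*((-14 + (-4 - 2))*15) - 6 = 46*((-14 - 6)*15) - 6 = 46*(-20*15) - 6 = 46*(-300) - 6 = -13800 - 6 = -13806)
1/(H + h) = 1/(20 - 13806) = 1/(-13786) = -1/13786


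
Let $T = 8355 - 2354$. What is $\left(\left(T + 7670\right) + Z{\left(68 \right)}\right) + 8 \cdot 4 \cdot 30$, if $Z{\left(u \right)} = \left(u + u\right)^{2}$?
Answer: $33127$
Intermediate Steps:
$T = 6001$
$Z{\left(u \right)} = 4 u^{2}$ ($Z{\left(u \right)} = \left(2 u\right)^{2} = 4 u^{2}$)
$\left(\left(T + 7670\right) + Z{\left(68 \right)}\right) + 8 \cdot 4 \cdot 30 = \left(\left(6001 + 7670\right) + 4 \cdot 68^{2}\right) + 8 \cdot 4 \cdot 30 = \left(13671 + 4 \cdot 4624\right) + 32 \cdot 30 = \left(13671 + 18496\right) + 960 = 32167 + 960 = 33127$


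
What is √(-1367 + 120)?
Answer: I*√1247 ≈ 35.313*I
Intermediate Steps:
√(-1367 + 120) = √(-1247) = I*√1247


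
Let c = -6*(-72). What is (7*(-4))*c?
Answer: -12096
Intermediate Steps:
c = 432
(7*(-4))*c = (7*(-4))*432 = -28*432 = -12096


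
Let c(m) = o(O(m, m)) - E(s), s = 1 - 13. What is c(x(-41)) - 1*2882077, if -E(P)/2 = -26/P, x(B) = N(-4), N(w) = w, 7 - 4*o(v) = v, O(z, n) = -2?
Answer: -34584845/12 ≈ -2.8821e+6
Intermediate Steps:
o(v) = 7/4 - v/4
x(B) = -4
s = -12
E(P) = 52/P (E(P) = -(-52)/P = 52/P)
c(m) = 79/12 (c(m) = (7/4 - ¼*(-2)) - 52/(-12) = (7/4 + ½) - 52*(-1)/12 = 9/4 - 1*(-13/3) = 9/4 + 13/3 = 79/12)
c(x(-41)) - 1*2882077 = 79/12 - 1*2882077 = 79/12 - 2882077 = -34584845/12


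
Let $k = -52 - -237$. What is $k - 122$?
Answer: $63$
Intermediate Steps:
$k = 185$ ($k = -52 + 237 = 185$)
$k - 122 = 185 - 122 = 63$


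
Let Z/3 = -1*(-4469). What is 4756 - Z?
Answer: -8651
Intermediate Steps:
Z = 13407 (Z = 3*(-1*(-4469)) = 3*4469 = 13407)
4756 - Z = 4756 - 1*13407 = 4756 - 13407 = -8651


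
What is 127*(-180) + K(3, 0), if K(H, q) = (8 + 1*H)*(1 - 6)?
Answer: -22915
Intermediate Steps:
K(H, q) = -40 - 5*H (K(H, q) = (8 + H)*(-5) = -40 - 5*H)
127*(-180) + K(3, 0) = 127*(-180) + (-40 - 5*3) = -22860 + (-40 - 15) = -22860 - 55 = -22915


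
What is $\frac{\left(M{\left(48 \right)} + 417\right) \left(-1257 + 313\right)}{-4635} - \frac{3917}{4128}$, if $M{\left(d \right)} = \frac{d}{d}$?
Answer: $\frac{536906827}{6377760} \approx 84.184$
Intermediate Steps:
$M{\left(d \right)} = 1$
$\frac{\left(M{\left(48 \right)} + 417\right) \left(-1257 + 313\right)}{-4635} - \frac{3917}{4128} = \frac{\left(1 + 417\right) \left(-1257 + 313\right)}{-4635} - \frac{3917}{4128} = 418 \left(-944\right) \left(- \frac{1}{4635}\right) - \frac{3917}{4128} = \left(-394592\right) \left(- \frac{1}{4635}\right) - \frac{3917}{4128} = \frac{394592}{4635} - \frac{3917}{4128} = \frac{536906827}{6377760}$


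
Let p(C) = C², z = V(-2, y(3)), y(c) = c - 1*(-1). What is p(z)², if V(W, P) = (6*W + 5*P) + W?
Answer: 1296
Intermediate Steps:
y(c) = 1 + c (y(c) = c + 1 = 1 + c)
V(W, P) = 5*P + 7*W (V(W, P) = (5*P + 6*W) + W = 5*P + 7*W)
z = 6 (z = 5*(1 + 3) + 7*(-2) = 5*4 - 14 = 20 - 14 = 6)
p(z)² = (6²)² = 36² = 1296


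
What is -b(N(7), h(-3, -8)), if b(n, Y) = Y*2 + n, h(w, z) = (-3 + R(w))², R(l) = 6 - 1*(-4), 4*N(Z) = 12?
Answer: -101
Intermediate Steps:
N(Z) = 3 (N(Z) = (¼)*12 = 3)
R(l) = 10 (R(l) = 6 + 4 = 10)
h(w, z) = 49 (h(w, z) = (-3 + 10)² = 7² = 49)
b(n, Y) = n + 2*Y (b(n, Y) = 2*Y + n = n + 2*Y)
-b(N(7), h(-3, -8)) = -(3 + 2*49) = -(3 + 98) = -1*101 = -101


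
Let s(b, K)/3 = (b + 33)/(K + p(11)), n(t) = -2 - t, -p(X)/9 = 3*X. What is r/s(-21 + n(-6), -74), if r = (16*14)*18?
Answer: -31164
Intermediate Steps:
p(X) = -27*X
s(b, K) = 3*(33 + b)/(-297 + K) (s(b, K) = 3*((b + 33)/(K - 27*11)) = 3*((33 + b)/(K - 297)) = 3*((33 + b)/(-297 + K)) = 3*(33 + b)/(-297 + K))
r = 4032 (r = 224*18 = 4032)
r/s(-21 + n(-6), -74) = 4032/((3*(33 + (-21 + (-2 - 1*(-6))))/(-297 - 74))) = 4032/((3*(33 + (-21 + (-2 + 6)))/(-371))) = 4032/((3*(-1/371)*(33 + (-21 + 4)))) = 4032/((3*(-1/371)*(33 - 17))) = 4032/((3*(-1/371)*16)) = 4032/(-48/371) = 4032*(-371/48) = -31164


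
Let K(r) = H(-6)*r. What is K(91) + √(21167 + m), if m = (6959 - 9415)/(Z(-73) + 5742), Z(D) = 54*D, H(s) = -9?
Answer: -819 + 2*√1190567/15 ≈ -673.52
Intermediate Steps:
K(r) = -9*r
m = -307/225 (m = (6959 - 9415)/(54*(-73) + 5742) = -2456/(-3942 + 5742) = -2456/1800 = -2456*1/1800 = -307/225 ≈ -1.3644)
K(91) + √(21167 + m) = -9*91 + √(21167 - 307/225) = -819 + √(4762268/225) = -819 + 2*√1190567/15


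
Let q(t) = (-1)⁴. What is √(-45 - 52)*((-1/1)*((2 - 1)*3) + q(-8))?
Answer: -2*I*√97 ≈ -19.698*I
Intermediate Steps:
q(t) = 1
√(-45 - 52)*((-1/1)*((2 - 1)*3) + q(-8)) = √(-45 - 52)*((-1/1)*((2 - 1)*3) + 1) = √(-97)*((-1*1)*(1*3) + 1) = (I*√97)*(-1*3 + 1) = (I*√97)*(-3 + 1) = (I*√97)*(-2) = -2*I*√97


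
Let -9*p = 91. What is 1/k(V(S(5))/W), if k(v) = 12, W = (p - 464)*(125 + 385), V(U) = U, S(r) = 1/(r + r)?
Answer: 1/12 ≈ 0.083333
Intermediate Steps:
p = -91/9 (p = -⅑*91 = -91/9 ≈ -10.111)
S(r) = 1/(2*r)
W = -725390/3 (W = (-91/9 - 464)*(125 + 385) = -4267/9*510 = -725390/3 ≈ -2.4180e+5)
1/k(V(S(5))/W) = 1/12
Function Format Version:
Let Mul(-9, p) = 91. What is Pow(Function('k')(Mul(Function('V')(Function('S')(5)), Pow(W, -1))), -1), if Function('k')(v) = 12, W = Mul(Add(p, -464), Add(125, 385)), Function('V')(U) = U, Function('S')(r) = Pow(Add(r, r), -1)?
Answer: Rational(1, 12) ≈ 0.083333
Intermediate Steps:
p = Rational(-91, 9) (p = Mul(Rational(-1, 9), 91) = Rational(-91, 9) ≈ -10.111)
Function('S')(r) = Mul(Rational(1, 2), Pow(r, -1)) (Function('S')(r) = Pow(Mul(2, r), -1) = Mul(Rational(1, 2), Pow(r, -1)))
W = Rational(-725390, 3) (W = Mul(Add(Rational(-91, 9), -464), Add(125, 385)) = Mul(Rational(-4267, 9), 510) = Rational(-725390, 3) ≈ -2.4180e+5)
Pow(Function('k')(Mul(Function('V')(Function('S')(5)), Pow(W, -1))), -1) = Pow(12, -1) = Rational(1, 12)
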